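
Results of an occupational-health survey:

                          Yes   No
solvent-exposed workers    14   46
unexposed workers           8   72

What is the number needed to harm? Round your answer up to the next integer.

NNH ≈ 8

risk, solvent-exposed workers = 14/60 = 0.233333
risk, unexposed workers = 8/80 = 0.100000
absolute risk difference = 0.133333
1 / 0.133333 = 7.500 → round up → 8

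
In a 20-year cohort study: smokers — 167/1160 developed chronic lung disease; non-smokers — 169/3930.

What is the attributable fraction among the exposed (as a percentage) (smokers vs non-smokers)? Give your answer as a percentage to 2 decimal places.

risk, smokers = 167/1160 = 0.14397
risk, non-smokers = 169/3930 = 0.04300
AR% = (0.14397 − 0.04300) / 0.14397 = 0.7013 → 70.13%

AR% = 70.13%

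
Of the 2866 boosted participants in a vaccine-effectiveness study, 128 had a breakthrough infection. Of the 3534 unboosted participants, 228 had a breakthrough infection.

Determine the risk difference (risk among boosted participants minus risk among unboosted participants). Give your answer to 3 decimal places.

risk, boosted participants = 128/2866 = 0.04466
risk, unboosted participants = 228/3534 = 0.06452
risk difference = 0.04466 − 0.06452 = -0.020

RD = -0.020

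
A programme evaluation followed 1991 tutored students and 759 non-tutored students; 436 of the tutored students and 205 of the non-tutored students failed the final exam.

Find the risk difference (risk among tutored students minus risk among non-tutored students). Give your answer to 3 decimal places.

-0.051

risk, tutored students = 436/1991 = 0.2190
risk, non-tutored students = 205/759 = 0.2701
risk difference = 0.2190 − 0.2701 = -0.051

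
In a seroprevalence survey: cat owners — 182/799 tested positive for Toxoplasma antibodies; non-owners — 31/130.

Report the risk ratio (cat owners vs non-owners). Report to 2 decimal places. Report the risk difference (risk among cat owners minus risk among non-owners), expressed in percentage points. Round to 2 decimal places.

RR = 0.96; RD = -1.07

risk, cat owners = 182/799 = 0.2278
risk, non-owners = 31/130 = 0.2385
RR = 0.2278 / 0.2385 = 0.96
risk difference = 0.2278 − 0.2385 = -0.0107 → -1.07 percentage points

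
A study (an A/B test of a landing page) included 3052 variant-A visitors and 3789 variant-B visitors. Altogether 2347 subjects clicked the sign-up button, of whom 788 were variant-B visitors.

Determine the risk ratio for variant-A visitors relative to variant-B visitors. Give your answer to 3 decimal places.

RR ≈ 2.456

variant-A visitors with the outcome: 2347 − 788 = 1559
variant-A visitors without the outcome: 3052 − 1559 = 1493
variant-B visitors without the outcome: 3789 − 788 = 3001
risk, variant-A visitors = 1559/3052 = 0.5108
risk, variant-B visitors = 788/3789 = 0.2080
RR = 0.5108 / 0.2080 = 2.456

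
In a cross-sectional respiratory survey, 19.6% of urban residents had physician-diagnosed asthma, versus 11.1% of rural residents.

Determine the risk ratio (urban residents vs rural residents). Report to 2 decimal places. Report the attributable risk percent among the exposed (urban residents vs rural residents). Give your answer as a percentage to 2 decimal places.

RR = 0.1960 / 0.1110 = 1.77
AR% = (0.1960 − 0.1110) / 0.1960 = 0.4337 → 43.37%

RR = 1.77; AR% = 43.37%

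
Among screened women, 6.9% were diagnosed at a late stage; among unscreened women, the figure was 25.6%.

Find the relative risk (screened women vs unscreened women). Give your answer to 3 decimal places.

RR = 0.0690 / 0.2560 = 0.270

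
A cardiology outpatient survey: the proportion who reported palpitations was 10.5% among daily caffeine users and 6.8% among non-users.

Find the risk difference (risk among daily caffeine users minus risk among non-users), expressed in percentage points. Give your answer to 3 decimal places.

risk difference = 0.1050 − 0.0680 = 0.0370 → 3.700 percentage points

RD: 3.700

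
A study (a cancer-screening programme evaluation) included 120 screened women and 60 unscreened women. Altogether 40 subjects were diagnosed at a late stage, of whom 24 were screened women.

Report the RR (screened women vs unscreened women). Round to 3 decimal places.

RR ≈ 0.750

screened women without the outcome: 120 − 24 = 96
unscreened women with the outcome: 40 − 24 = 16
unscreened women without the outcome: 60 − 16 = 44
risk, screened women = 24/120 = 0.2000
risk, unscreened women = 16/60 = 0.2667
RR = 0.2000 / 0.2667 = 0.750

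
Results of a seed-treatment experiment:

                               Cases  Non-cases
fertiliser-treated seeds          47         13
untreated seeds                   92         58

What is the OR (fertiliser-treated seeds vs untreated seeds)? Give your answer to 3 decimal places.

OR ≈ 2.279

odds, fertiliser-treated seeds = 47/13 = 3.6154
odds, untreated seeds = 92/58 = 1.5862
OR = 3.6154 / 1.5862 = 2.279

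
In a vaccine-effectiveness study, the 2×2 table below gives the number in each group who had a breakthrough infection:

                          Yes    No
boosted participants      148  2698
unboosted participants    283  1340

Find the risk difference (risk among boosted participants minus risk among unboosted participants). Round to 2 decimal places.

risk, boosted participants = 148/2846 = 0.0520
risk, unboosted participants = 283/1623 = 0.1744
risk difference = 0.0520 − 0.1744 = -0.12

RD ≈ -0.12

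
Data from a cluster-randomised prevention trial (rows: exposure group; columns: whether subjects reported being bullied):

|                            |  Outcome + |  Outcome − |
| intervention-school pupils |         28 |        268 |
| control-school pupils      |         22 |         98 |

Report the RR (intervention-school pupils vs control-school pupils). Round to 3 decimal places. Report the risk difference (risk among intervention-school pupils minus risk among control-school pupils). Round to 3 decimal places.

RR = 0.516; RD = -0.089

risk, intervention-school pupils = 28/296 = 0.0946
risk, control-school pupils = 22/120 = 0.1833
RR = 0.0946 / 0.1833 = 0.516
risk difference = 0.0946 − 0.1833 = -0.089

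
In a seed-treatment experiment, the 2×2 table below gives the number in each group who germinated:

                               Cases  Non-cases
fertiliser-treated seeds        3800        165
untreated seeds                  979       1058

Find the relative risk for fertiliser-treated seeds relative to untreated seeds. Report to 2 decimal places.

risk, fertiliser-treated seeds = 3800/3965 = 0.9584
risk, untreated seeds = 979/2037 = 0.4806
RR = 0.9584 / 0.4806 = 1.99

1.99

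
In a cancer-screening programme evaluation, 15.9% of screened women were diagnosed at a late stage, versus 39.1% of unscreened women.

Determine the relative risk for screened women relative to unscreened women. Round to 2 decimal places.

RR = 0.1590 / 0.3910 = 0.41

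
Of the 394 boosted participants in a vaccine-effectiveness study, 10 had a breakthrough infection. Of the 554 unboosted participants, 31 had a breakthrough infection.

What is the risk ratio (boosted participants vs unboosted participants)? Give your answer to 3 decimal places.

RR: 0.454

risk, boosted participants = 10/394 = 0.02538
risk, unboosted participants = 31/554 = 0.05596
RR = 0.02538 / 0.05596 = 0.454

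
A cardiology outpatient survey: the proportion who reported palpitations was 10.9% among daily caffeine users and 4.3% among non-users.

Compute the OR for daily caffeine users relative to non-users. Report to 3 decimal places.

OR: 2.723

odds, daily caffeine users = 0.10900/0.89100 = 0.12233
odds, non-users = 0.04300/0.95700 = 0.04493
OR = 0.12233 / 0.04493 = 2.723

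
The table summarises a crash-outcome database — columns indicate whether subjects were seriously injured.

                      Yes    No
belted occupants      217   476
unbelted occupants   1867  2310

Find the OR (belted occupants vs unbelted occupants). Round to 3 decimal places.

OR = (217 × 2310) / (476 × 1867) = 501270/888692 ≈ 0.564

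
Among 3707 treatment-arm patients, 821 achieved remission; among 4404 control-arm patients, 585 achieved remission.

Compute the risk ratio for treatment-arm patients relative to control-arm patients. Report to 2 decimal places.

RR ≈ 1.67

risk, treatment-arm patients = 821/3707 = 0.2215
risk, control-arm patients = 585/4404 = 0.1328
RR = 0.2215 / 0.1328 = 1.67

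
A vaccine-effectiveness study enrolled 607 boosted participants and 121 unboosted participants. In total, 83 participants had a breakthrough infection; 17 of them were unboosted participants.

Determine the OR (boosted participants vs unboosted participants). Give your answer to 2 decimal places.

boosted participants with the outcome: 83 − 17 = 66
boosted participants without the outcome: 607 − 66 = 541
unboosted participants without the outcome: 121 − 17 = 104
odds, boosted participants = 66/541 = 0.1220
odds, unboosted participants = 17/104 = 0.1635
OR = 0.1220 / 0.1635 = 0.75

OR: 0.75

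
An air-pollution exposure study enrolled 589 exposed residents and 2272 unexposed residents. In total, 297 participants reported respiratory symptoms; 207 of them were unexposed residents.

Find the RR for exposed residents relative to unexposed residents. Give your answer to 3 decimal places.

exposed residents with the outcome: 297 − 207 = 90
exposed residents without the outcome: 589 − 90 = 499
unexposed residents without the outcome: 2272 − 207 = 2065
risk, exposed residents = 90/589 = 0.1528
risk, unexposed residents = 207/2272 = 0.0911
RR = 0.1528 / 0.0911 = 1.677

1.677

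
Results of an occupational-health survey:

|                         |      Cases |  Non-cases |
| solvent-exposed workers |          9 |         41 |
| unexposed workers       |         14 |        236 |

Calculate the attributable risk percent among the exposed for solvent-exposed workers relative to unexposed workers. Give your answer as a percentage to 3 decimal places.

68.889%

risk, solvent-exposed workers = 9/50 = 0.1800
risk, unexposed workers = 14/250 = 0.0560
AR% = (0.1800 − 0.0560) / 0.1800 = 0.6889 → 68.889%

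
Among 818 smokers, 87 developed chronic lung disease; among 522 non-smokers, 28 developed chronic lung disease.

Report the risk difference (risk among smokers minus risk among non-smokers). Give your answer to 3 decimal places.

RD ≈ 0.053

risk, smokers = 87/818 = 0.1064
risk, non-smokers = 28/522 = 0.0536
risk difference = 0.1064 − 0.0536 = 0.053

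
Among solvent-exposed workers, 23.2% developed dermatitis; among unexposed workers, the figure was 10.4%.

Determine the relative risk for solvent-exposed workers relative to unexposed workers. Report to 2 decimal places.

RR = 0.2320 / 0.1040 = 2.23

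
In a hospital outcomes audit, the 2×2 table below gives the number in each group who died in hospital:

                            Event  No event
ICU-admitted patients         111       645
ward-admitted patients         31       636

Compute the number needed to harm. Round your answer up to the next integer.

risk, ICU-admitted patients = 111/756 = 0.146825
risk, ward-admitted patients = 31/667 = 0.046477
absolute risk difference = 0.100349
1 / 0.100349 = 9.965 → round up → 10

NNH = 10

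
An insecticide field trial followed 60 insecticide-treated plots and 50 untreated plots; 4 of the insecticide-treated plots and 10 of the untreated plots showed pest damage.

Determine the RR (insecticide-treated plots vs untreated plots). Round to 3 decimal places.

0.333

risk, insecticide-treated plots = 4/60 = 0.0667
risk, untreated plots = 10/50 = 0.2000
RR = 0.0667 / 0.2000 = 0.333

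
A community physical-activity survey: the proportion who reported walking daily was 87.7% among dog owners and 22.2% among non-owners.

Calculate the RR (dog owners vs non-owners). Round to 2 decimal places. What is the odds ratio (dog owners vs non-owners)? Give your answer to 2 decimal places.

RR = 3.95; OR = 24.99

RR = 0.8770 / 0.2220 = 3.95
odds, dog owners = 0.8770/0.1230 = 7.1301
odds, non-owners = 0.2220/0.7780 = 0.2853
OR = 7.1301 / 0.2853 = 24.99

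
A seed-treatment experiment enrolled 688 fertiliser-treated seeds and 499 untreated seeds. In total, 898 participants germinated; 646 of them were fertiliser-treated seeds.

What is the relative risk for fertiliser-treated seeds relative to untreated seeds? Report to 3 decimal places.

fertiliser-treated seeds without the outcome: 688 − 646 = 42
untreated seeds with the outcome: 898 − 646 = 252
untreated seeds without the outcome: 499 − 252 = 247
risk, fertiliser-treated seeds = 646/688 = 0.9390
risk, untreated seeds = 252/499 = 0.5050
RR = 0.9390 / 0.5050 = 1.859

RR: 1.859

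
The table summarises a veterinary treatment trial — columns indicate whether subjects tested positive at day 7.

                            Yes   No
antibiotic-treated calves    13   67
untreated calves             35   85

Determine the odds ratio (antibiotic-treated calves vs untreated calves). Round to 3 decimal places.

OR = (13 × 85) / (67 × 35) = 1105/2345 ≈ 0.471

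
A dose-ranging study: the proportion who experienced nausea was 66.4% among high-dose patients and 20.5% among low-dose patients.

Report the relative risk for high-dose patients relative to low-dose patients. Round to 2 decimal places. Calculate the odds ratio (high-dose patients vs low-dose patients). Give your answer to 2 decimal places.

RR = 0.6640 / 0.2050 = 3.24
odds, high-dose patients = 0.6640/0.3360 = 1.9762
odds, low-dose patients = 0.2050/0.7950 = 0.2579
OR = 1.9762 / 0.2579 = 7.66

RR = 3.24; OR = 7.66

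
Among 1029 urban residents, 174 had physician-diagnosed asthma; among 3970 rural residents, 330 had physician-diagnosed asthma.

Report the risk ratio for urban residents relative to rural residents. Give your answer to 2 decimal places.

RR: 2.03

risk, urban residents = 174/1029 = 0.1691
risk, rural residents = 330/3970 = 0.0831
RR = 0.1691 / 0.0831 = 2.03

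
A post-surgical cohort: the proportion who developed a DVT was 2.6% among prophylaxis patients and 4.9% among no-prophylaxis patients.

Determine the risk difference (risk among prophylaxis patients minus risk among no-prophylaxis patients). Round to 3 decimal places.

risk difference = 0.02600 − 0.04900 = -0.023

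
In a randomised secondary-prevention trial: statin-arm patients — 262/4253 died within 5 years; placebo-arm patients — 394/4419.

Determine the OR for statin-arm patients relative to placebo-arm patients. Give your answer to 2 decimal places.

odds, statin-arm patients = 262/3991 = 0.0656
odds, placebo-arm patients = 394/4025 = 0.0979
OR = 0.0656 / 0.0979 = 0.67

OR = 0.67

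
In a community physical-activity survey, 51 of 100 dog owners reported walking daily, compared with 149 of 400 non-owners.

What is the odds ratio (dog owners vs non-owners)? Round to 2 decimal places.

OR = (51 × 251) / (49 × 149) = 12801/7301 ≈ 1.75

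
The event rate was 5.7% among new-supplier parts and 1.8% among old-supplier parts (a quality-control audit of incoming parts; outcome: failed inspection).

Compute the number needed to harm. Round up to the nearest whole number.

NNH ≈ 26

absolute risk difference = 0.039000
1 / 0.039000 = 25.641 → round up → 26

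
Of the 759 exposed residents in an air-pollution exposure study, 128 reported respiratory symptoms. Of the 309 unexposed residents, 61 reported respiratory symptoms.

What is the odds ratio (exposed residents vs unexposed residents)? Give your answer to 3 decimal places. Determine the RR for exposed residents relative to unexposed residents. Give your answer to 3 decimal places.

odds, exposed residents = 128/631 = 0.2029
odds, unexposed residents = 61/248 = 0.2460
OR = 0.2029 / 0.2460 = 0.825
risk, exposed residents = 128/759 = 0.1686
risk, unexposed residents = 61/309 = 0.1974
RR = 0.1686 / 0.1974 = 0.854

OR = 0.825; RR = 0.854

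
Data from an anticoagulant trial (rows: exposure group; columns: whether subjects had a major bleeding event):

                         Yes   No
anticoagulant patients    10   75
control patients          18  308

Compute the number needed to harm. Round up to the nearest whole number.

risk, anticoagulant patients = 10/85 = 0.117647
risk, control patients = 18/326 = 0.055215
absolute risk difference = 0.062432
1 / 0.062432 = 16.017 → round up → 17

17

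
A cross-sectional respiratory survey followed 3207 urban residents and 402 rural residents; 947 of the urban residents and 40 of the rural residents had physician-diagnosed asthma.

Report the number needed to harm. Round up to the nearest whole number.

NNH ≈ 6

risk, urban residents = 947/3207 = 0.295292
risk, rural residents = 40/402 = 0.099502
absolute risk difference = 0.195789
1 / 0.195789 = 5.108 → round up → 6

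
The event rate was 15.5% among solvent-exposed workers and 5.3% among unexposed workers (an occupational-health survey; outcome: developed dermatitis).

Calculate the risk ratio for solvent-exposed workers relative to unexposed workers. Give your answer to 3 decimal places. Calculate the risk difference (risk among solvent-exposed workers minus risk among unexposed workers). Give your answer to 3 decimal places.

RR = 2.925; RD = 0.102

RR = 0.1550 / 0.0530 = 2.925
risk difference = 0.1550 − 0.0530 = 0.102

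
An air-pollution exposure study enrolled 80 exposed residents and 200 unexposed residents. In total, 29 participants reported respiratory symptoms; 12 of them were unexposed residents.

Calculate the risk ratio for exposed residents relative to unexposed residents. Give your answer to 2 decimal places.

exposed residents with the outcome: 29 − 12 = 17
exposed residents without the outcome: 80 − 17 = 63
unexposed residents without the outcome: 200 − 12 = 188
risk, exposed residents = 17/80 = 0.2125
risk, unexposed residents = 12/200 = 0.0600
RR = 0.2125 / 0.0600 = 3.54

3.54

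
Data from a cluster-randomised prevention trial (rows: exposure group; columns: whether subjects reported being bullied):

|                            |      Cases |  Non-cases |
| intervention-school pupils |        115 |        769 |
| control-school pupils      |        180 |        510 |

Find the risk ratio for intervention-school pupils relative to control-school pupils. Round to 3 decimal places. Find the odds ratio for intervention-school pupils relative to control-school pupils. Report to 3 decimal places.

RR = 0.499; OR = 0.424

risk, intervention-school pupils = 115/884 = 0.1301
risk, control-school pupils = 180/690 = 0.2609
RR = 0.1301 / 0.2609 = 0.499
OR = (115 × 510) / (769 × 180) = 58650/138420 ≈ 0.424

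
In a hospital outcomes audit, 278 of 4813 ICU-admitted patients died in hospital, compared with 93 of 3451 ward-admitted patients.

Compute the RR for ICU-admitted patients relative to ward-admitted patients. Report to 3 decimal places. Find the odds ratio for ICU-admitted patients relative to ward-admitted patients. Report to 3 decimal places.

RR = 2.143; OR = 2.213

risk, ICU-admitted patients = 278/4813 = 0.05776
risk, ward-admitted patients = 93/3451 = 0.02695
RR = 0.05776 / 0.02695 = 2.143
OR = (278 × 3358) / (4535 × 93) = 933524/421755 ≈ 2.213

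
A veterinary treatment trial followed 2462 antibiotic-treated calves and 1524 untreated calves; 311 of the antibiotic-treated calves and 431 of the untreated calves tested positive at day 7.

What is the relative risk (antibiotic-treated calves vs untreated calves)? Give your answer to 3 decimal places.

RR: 0.447

risk, antibiotic-treated calves = 311/2462 = 0.1263
risk, untreated calves = 431/1524 = 0.2828
RR = 0.1263 / 0.2828 = 0.447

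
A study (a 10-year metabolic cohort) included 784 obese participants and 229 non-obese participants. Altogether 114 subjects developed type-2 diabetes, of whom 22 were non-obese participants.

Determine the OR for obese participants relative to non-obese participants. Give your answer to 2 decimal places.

1.25

obese participants with the outcome: 114 − 22 = 92
obese participants without the outcome: 784 − 92 = 692
non-obese participants without the outcome: 229 − 22 = 207
odds, obese participants = 92/692 = 0.1329
odds, non-obese participants = 22/207 = 0.1063
OR = 0.1329 / 0.1063 = 1.25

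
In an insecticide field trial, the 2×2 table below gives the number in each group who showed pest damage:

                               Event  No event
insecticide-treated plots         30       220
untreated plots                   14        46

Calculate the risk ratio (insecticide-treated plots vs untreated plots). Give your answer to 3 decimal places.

RR: 0.514

risk, insecticide-treated plots = 30/250 = 0.1200
risk, untreated plots = 14/60 = 0.2333
RR = 0.1200 / 0.2333 = 0.514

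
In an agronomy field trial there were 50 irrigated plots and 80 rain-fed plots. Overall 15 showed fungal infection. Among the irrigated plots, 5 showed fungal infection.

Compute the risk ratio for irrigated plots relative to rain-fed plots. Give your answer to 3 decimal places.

0.800

irrigated plots without the outcome: 50 − 5 = 45
rain-fed plots with the outcome: 15 − 5 = 10
rain-fed plots without the outcome: 80 − 10 = 70
risk, irrigated plots = 5/50 = 0.1000
risk, rain-fed plots = 10/80 = 0.1250
RR = 0.1000 / 0.1250 = 0.800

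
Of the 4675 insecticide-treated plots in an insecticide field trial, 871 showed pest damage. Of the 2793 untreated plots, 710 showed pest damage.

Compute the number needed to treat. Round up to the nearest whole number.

NNT ≈ 15

risk, insecticide-treated plots = 871/4675 = 0.186310
risk, untreated plots = 710/2793 = 0.254207
absolute risk difference = 0.067897
1 / 0.067897 = 14.728 → round up → 15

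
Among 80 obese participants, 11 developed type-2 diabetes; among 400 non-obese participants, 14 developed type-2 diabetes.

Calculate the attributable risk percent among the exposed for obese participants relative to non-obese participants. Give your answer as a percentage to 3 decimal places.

risk, obese participants = 11/80 = 0.13750
risk, non-obese participants = 14/400 = 0.03500
AR% = (0.13750 − 0.03500) / 0.13750 = 0.7455 → 74.545%

74.545%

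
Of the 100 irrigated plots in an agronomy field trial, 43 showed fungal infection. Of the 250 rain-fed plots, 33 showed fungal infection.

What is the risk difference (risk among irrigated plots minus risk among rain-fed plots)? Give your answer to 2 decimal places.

risk, irrigated plots = 43/100 = 0.4300
risk, rain-fed plots = 33/250 = 0.1320
risk difference = 0.4300 − 0.1320 = 0.30

RD: 0.30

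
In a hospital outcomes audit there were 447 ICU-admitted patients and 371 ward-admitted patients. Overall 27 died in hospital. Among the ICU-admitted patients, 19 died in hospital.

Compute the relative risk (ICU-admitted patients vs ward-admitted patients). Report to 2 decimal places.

ICU-admitted patients without the outcome: 447 − 19 = 428
ward-admitted patients with the outcome: 27 − 19 = 8
ward-admitted patients without the outcome: 371 − 8 = 363
risk, ICU-admitted patients = 19/447 = 0.04251
risk, ward-admitted patients = 8/371 = 0.02156
RR = 0.04251 / 0.02156 = 1.97

RR ≈ 1.97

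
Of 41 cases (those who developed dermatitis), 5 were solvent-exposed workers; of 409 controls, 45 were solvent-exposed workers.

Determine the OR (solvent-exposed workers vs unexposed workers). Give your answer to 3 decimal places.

OR = (5 × 364) / (45 × 36) = 1820/1620 ≈ 1.123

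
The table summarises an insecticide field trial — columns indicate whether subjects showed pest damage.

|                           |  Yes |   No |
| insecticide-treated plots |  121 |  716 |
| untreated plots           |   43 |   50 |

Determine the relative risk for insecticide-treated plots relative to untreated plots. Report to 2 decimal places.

RR = 0.31

risk, insecticide-treated plots = 121/837 = 0.1446
risk, untreated plots = 43/93 = 0.4624
RR = 0.1446 / 0.4624 = 0.31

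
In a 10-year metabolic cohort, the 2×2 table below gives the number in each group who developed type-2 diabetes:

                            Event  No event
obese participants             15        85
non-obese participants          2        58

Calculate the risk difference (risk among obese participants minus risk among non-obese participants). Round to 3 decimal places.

0.117

risk, obese participants = 15/100 = 0.15000
risk, non-obese participants = 2/60 = 0.03333
risk difference = 0.15000 − 0.03333 = 0.117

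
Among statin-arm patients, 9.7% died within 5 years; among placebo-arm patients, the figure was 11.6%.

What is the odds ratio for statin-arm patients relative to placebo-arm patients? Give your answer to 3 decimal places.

0.819

odds, statin-arm patients = 0.0970/0.9030 = 0.1074
odds, placebo-arm patients = 0.1160/0.8840 = 0.1312
OR = 0.1074 / 0.1312 = 0.819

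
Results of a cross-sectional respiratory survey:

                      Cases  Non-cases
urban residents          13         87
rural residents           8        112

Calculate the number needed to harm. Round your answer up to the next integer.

16

risk, urban residents = 13/100 = 0.130000
risk, rural residents = 8/120 = 0.066667
absolute risk difference = 0.063333
1 / 0.063333 = 15.790 → round up → 16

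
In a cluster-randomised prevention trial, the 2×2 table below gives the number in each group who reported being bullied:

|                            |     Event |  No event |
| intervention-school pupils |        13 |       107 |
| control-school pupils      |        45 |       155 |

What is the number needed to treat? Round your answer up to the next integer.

NNT: 9

risk, intervention-school pupils = 13/120 = 0.108333
risk, control-school pupils = 45/200 = 0.225000
absolute risk difference = 0.116667
1 / 0.116667 = 8.571 → round up → 9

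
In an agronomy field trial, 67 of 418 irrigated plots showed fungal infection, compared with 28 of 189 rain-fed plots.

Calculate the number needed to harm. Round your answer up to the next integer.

risk, irrigated plots = 67/418 = 0.160287
risk, rain-fed plots = 28/189 = 0.148148
absolute risk difference = 0.012139
1 / 0.012139 = 82.379 → round up → 83

NNH: 83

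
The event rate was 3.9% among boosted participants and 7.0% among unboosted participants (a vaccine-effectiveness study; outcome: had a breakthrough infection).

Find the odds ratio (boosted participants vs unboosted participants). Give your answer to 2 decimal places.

odds, boosted participants = 0.03900/0.96100 = 0.04058
odds, unboosted participants = 0.07000/0.93000 = 0.07527
OR = 0.04058 / 0.07527 = 0.54

OR ≈ 0.54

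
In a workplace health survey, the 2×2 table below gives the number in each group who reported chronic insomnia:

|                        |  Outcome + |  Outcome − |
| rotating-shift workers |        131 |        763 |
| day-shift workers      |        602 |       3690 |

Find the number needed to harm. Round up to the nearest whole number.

NNH = 160

risk, rotating-shift workers = 131/894 = 0.146532
risk, day-shift workers = 602/4292 = 0.140261
absolute risk difference = 0.006271
1 / 0.006271 = 159.464 → round up → 160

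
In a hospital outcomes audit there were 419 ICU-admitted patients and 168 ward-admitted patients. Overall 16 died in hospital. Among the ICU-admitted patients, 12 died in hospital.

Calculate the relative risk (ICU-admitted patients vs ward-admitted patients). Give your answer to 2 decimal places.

1.20

ICU-admitted patients without the outcome: 419 − 12 = 407
ward-admitted patients with the outcome: 16 − 12 = 4
ward-admitted patients without the outcome: 168 − 4 = 164
risk, ICU-admitted patients = 12/419 = 0.02864
risk, ward-admitted patients = 4/168 = 0.02381
RR = 0.02864 / 0.02381 = 1.20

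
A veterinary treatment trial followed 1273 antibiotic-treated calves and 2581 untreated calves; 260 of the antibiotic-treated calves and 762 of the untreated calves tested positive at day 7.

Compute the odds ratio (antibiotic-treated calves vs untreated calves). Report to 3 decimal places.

OR = (260 × 1819) / (1013 × 762) = 472940/771906 ≈ 0.613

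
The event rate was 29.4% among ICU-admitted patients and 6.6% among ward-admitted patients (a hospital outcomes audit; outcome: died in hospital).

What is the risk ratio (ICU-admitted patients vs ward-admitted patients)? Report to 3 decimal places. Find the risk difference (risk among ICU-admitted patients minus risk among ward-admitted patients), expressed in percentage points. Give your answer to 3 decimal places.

RR = 4.455; RD = 22.800

RR = 0.2940 / 0.0660 = 4.455
risk difference = 0.2940 − 0.0660 = 0.2280 → 22.800 percentage points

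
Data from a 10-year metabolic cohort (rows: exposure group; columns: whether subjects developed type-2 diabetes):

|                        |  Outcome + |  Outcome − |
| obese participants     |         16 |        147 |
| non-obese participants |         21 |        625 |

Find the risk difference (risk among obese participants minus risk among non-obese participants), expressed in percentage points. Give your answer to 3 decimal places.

RD: 6.565

risk, obese participants = 16/163 = 0.09816
risk, non-obese participants = 21/646 = 0.03251
risk difference = 0.09816 − 0.03251 = 0.06565 → 6.565 percentage points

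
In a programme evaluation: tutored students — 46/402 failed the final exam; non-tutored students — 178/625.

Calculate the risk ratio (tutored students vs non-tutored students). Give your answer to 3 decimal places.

risk, tutored students = 46/402 = 0.1144
risk, non-tutored students = 178/625 = 0.2848
RR = 0.1144 / 0.2848 = 0.402

RR: 0.402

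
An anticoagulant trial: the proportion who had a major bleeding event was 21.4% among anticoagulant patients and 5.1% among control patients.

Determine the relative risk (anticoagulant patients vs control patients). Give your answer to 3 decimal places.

RR = 0.2140 / 0.0510 = 4.196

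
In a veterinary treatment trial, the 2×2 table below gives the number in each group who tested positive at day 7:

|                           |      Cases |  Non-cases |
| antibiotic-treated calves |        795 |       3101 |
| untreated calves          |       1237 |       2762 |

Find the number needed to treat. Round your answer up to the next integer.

risk, antibiotic-treated calves = 795/3896 = 0.204055
risk, untreated calves = 1237/3999 = 0.309327
absolute risk difference = 0.105272
1 / 0.105272 = 9.499 → round up → 10

NNT = 10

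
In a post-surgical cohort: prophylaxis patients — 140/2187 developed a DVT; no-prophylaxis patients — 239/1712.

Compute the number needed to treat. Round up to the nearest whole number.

14

risk, prophylaxis patients = 140/2187 = 0.064015
risk, no-prophylaxis patients = 239/1712 = 0.139603
absolute risk difference = 0.075588
1 / 0.075588 = 13.230 → round up → 14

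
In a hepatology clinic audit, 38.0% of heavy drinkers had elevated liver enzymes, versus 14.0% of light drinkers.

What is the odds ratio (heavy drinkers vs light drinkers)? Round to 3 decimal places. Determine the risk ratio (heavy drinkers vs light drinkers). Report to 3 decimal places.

odds, heavy drinkers = 0.3800/0.6200 = 0.6129
odds, light drinkers = 0.1400/0.8600 = 0.1628
OR = 0.6129 / 0.1628 = 3.765
RR = 0.3800 / 0.1400 = 2.714

OR = 3.765; RR = 2.714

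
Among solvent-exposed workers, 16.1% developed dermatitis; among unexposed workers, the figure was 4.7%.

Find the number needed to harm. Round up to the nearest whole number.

NNH ≈ 9

absolute risk difference = 0.114000
1 / 0.114000 = 8.772 → round up → 9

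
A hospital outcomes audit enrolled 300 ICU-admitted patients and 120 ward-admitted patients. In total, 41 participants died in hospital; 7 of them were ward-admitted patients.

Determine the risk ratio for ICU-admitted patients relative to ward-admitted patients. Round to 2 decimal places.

ICU-admitted patients with the outcome: 41 − 7 = 34
ICU-admitted patients without the outcome: 300 − 34 = 266
ward-admitted patients without the outcome: 120 − 7 = 113
risk, ICU-admitted patients = 34/300 = 0.1133
risk, ward-admitted patients = 7/120 = 0.0583
RR = 0.1133 / 0.0583 = 1.94

1.94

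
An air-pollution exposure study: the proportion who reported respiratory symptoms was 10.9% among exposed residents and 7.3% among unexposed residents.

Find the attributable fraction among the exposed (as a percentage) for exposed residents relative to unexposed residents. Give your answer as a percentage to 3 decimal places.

AR% = (0.1090 − 0.0730) / 0.1090 = 0.3303 → 33.028%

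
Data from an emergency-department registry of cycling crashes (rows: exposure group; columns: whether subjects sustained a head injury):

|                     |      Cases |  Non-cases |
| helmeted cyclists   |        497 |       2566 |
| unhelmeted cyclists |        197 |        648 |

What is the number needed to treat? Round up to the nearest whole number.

risk, helmeted cyclists = 497/3063 = 0.162259
risk, unhelmeted cyclists = 197/845 = 0.233136
absolute risk difference = 0.070877
1 / 0.070877 = 14.109 → round up → 15

15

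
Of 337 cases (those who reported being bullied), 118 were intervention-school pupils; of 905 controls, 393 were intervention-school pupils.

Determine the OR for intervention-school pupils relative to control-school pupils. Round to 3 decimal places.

OR = (118 × 512) / (393 × 219) = 60416/86067 ≈ 0.702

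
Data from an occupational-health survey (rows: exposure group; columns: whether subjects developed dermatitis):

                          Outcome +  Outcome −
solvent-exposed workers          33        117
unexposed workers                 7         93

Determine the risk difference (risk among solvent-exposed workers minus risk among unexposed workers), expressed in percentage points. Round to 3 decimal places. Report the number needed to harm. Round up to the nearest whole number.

RD = 15.000; NNH = 7

risk, solvent-exposed workers = 33/150 = 0.2200
risk, unexposed workers = 7/100 = 0.0700
risk difference = 0.2200 − 0.0700 = 0.1500 → 15.000 percentage points
absolute risk difference = 0.150000
1 / 0.150000 = 6.667 → round up → 7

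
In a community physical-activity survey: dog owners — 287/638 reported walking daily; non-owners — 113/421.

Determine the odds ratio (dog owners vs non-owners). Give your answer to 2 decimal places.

OR = (287 × 308) / (351 × 113) = 88396/39663 ≈ 2.23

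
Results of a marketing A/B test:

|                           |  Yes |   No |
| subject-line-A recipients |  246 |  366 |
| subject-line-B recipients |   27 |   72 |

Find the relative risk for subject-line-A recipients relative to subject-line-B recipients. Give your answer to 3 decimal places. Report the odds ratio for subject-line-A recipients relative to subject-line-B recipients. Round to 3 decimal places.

RR = 1.474; OR = 1.792

risk, subject-line-A recipients = 246/612 = 0.4020
risk, subject-line-B recipients = 27/99 = 0.2727
RR = 0.4020 / 0.2727 = 1.474
odds, subject-line-A recipients = 246/366 = 0.6721
odds, subject-line-B recipients = 27/72 = 0.3750
OR = 0.6721 / 0.3750 = 1.792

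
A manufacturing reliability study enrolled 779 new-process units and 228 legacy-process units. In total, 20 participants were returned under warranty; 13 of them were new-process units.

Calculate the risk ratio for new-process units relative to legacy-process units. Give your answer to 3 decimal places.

0.544

new-process units without the outcome: 779 − 13 = 766
legacy-process units with the outcome: 20 − 13 = 7
legacy-process units without the outcome: 228 − 7 = 221
risk, new-process units = 13/779 = 0.01669
risk, legacy-process units = 7/228 = 0.03070
RR = 0.01669 / 0.03070 = 0.544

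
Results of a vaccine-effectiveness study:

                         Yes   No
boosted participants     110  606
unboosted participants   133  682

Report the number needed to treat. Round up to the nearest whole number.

NNT: 105

risk, boosted participants = 110/716 = 0.153631
risk, unboosted participants = 133/815 = 0.163190
absolute risk difference = 0.009559
1 / 0.009559 = 104.613 → round up → 105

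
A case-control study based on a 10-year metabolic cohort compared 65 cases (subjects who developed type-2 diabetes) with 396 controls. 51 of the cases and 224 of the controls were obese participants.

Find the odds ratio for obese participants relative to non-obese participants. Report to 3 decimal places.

OR = (51 × 172) / (224 × 14) = 8772/3136 ≈ 2.797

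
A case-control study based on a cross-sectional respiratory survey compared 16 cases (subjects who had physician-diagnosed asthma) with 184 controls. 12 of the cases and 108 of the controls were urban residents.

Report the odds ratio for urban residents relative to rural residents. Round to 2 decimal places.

odds, urban residents = 12/108 = 0.1111
odds, rural residents = 4/76 = 0.0526
OR = 0.1111 / 0.0526 = 2.11

OR ≈ 2.11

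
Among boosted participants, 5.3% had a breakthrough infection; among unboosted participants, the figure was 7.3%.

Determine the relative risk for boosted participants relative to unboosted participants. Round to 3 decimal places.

RR = 0.0530 / 0.0730 = 0.726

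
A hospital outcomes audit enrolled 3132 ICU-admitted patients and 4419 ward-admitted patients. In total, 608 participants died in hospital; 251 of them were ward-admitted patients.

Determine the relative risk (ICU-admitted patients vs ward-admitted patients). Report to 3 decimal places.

2.007

ICU-admitted patients with the outcome: 608 − 251 = 357
ICU-admitted patients without the outcome: 3132 − 357 = 2775
ward-admitted patients without the outcome: 4419 − 251 = 4168
risk, ICU-admitted patients = 357/3132 = 0.1140
risk, ward-admitted patients = 251/4419 = 0.0568
RR = 0.1140 / 0.0568 = 2.007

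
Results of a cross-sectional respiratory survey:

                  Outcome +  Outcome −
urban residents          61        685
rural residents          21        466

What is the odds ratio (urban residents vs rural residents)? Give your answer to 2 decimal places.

OR ≈ 1.98

odds, urban residents = 61/685 = 0.08905
odds, rural residents = 21/466 = 0.04506
OR = 0.08905 / 0.04506 = 1.98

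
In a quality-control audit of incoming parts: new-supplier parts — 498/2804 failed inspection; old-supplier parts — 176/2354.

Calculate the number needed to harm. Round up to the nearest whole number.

risk, new-supplier parts = 498/2804 = 0.177603
risk, old-supplier parts = 176/2354 = 0.074766
absolute risk difference = 0.102837
1 / 0.102837 = 9.724 → round up → 10

10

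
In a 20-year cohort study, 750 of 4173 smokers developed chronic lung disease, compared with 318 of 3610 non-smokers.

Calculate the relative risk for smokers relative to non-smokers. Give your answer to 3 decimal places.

RR: 2.040

risk, smokers = 750/4173 = 0.1797
risk, non-smokers = 318/3610 = 0.0881
RR = 0.1797 / 0.0881 = 2.040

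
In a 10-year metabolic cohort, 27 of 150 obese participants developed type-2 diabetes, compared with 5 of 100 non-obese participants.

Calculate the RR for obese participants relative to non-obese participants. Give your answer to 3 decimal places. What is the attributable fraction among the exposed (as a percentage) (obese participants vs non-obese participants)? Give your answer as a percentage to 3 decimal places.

risk, obese participants = 27/150 = 0.1800
risk, non-obese participants = 5/100 = 0.0500
RR = 0.1800 / 0.0500 = 3.600
AR% = (0.1800 − 0.0500) / 0.1800 = 0.7222 → 72.222%

RR = 3.600; AR% = 72.222%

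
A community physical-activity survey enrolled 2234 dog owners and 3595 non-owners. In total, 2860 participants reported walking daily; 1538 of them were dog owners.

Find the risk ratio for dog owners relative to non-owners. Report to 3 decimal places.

RR = 1.872

dog owners without the outcome: 2234 − 1538 = 696
non-owners with the outcome: 2860 − 1538 = 1322
non-owners without the outcome: 3595 − 1322 = 2273
risk, dog owners = 1538/2234 = 0.6885
risk, non-owners = 1322/3595 = 0.3677
RR = 0.6885 / 0.3677 = 1.872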